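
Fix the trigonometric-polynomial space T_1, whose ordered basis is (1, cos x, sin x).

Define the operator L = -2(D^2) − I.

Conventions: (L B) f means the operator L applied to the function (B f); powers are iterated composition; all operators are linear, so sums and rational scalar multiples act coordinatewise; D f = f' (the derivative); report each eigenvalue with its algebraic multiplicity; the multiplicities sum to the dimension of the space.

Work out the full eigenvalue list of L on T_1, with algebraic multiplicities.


λ = -1 (multiplicity 1), λ = 1 (multiplicity 2)

image of 1: -1
image of cos x: cos x
image of sin x: sin x
the matrix is diagonal; its diagonal is (-1, 1, 1)
for a triangular matrix the eigenvalues are the diagonal entries, with algebraic multiplicity their repetition count


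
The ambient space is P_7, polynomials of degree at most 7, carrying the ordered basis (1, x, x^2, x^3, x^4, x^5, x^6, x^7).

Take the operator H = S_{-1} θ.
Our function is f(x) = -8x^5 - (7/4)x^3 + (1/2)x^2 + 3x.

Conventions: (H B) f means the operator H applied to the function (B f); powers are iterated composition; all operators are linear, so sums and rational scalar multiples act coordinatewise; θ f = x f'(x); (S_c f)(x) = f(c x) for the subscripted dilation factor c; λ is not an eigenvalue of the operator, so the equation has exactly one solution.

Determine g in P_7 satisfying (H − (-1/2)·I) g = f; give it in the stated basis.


the image equals g(x) = (16/9)x^5 + (7/10)x^3 + (1/5)x^2 - 6x

write g with unknown coordinates in the stated basis and equate coefficients in (H − (-1/2)·I) g = f
solving from the highest basis element down gives g = (16/9)x^5 + (7/10)x^3 + (1/5)x^2 - 6x
check: H g = -(80/9)x^5 - (21/10)x^3 + (2/5)x^2 + 6x
so H g − (-1/2)·g = -8x^5 - (7/4)x^3 + (1/2)x^2 + 3x = f ✓


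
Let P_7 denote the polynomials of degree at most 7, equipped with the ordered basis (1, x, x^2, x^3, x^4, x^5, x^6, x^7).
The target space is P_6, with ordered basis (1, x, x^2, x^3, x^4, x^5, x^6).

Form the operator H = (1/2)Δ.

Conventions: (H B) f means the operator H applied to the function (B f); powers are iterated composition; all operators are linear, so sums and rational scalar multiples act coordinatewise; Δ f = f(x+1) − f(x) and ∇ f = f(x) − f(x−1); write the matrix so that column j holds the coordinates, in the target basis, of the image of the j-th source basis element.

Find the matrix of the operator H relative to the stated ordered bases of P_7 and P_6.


the matrix is [[0, 1/2, 1/2, 1/2, 1/2, 1/2, 1/2, 1/2]; [0, 0, 1, 3/2, 2, 5/2, 3, 7/2]; [0, 0, 0, 3/2, 3, 5, 15/2, 21/2]; [0, 0, 0, 0, 2, 5, 10, 35/2]; [0, 0, 0, 0, 0, 5/2, 15/2, 35/2]; [0, 0, 0, 0, 0, 0, 3, 21/2]; [0, 0, 0, 0, 0, 0, 0, 7/2]] (rows listed top to bottom)

image of 1: 0
image of x: 1/2
image of x^2: x + 1/2
image of x^3: (3/2)x^2 + (3/2)x + 1/2
image of x^4: 2x^3 + 3x^2 + 2x + 1/2
image of x^5: (5/2)x^4 + 5x^3 + 5x^2 + (5/2)x + 1/2
image of x^6: 3x^5 + (15/2)x^4 + 10x^3 + (15/2)x^2 + 3x + 1/2
image of x^7: (7/2)x^6 + (21/2)x^5 + (35/2)x^4 + (35/2)x^3 + (21/2)x^2 + (7/2)x + 1/2
each image's coordinates form column j of the matrix


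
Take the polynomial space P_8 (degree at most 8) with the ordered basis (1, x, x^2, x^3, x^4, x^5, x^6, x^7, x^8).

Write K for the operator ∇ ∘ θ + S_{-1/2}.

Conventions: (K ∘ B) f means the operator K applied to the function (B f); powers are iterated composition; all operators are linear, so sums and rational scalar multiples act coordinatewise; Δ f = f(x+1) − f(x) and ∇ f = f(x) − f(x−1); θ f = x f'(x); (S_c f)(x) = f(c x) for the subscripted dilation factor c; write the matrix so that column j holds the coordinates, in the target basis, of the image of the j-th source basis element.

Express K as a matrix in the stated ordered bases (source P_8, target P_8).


the matrix is [[1, 1, -2, 3, -4, 5, -6, 7, -8]; [0, -1/2, 4, -9, 16, -25, 36, -49, 64]; [0, 0, 1/4, 9, -24, 50, -90, 147, -224]; [0, 0, 0, -1/8, 16, -50, 120, -245, 448]; [0, 0, 0, 0, 1/16, 25, -90, 245, -560]; [0, 0, 0, 0, 0, -1/32, 36, -147, 448]; [0, 0, 0, 0, 0, 0, 1/64, 49, -224]; [0, 0, 0, 0, 0, 0, 0, -1/128, 64]; [0, 0, 0, 0, 0, 0, 0, 0, 1/256]] (rows listed top to bottom)

image of 1: 1
image of x: -(1/2)x + 1
image of x^2: (1/4)x^2 + 4x - 2
image of x^3: -(1/8)x^3 + 9x^2 - 9x + 3
image of x^4: (1/16)x^4 + 16x^3 - 24x^2 + 16x - 4
image of x^5: -(1/32)x^5 + 25x^4 - 50x^3 + 50x^2 - 25x + 5
image of x^6: (1/64)x^6 + 36x^5 - 90x^4 + 120x^3 - 90x^2 + 36x - 6
image of x^7: -(1/128)x^7 + 49x^6 - 147x^5 + 245x^4 - 245x^3 + 147x^2 - 49x + 7
image of x^8: (1/256)x^8 + 64x^7 - 224x^6 + 448x^5 - 560x^4 + 448x^3 - 224x^2 + 64x - 8
each image's coordinates form column j of the matrix


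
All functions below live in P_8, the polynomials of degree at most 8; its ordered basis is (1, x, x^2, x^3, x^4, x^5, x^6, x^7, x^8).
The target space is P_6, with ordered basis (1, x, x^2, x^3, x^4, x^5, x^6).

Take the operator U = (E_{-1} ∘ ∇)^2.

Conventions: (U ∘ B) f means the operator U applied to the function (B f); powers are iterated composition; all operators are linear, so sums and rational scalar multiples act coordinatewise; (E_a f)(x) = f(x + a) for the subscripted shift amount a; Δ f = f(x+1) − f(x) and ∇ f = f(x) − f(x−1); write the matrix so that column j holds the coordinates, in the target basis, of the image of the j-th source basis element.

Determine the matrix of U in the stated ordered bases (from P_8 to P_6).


image of 1: 0
image of x: 0
image of x^2: 2
image of x^3: 6x - 18
image of x^4: 12x^2 - 72x + 110
image of x^5: 20x^3 - 180x^2 + 550x - 570
image of x^6: 30x^4 - 360x^3 + 1650x^2 - 3420x + 2702
image of x^7: 42x^5 - 630x^4 + 3850x^3 - 11970x^2 + 18914x - 12138
image of x^8: 56x^6 - 1008x^5 + 7700x^4 - 31920x^3 + 75656x^2 - 97104x + 52670
each image's coordinates form column j of the matrix

the matrix is [[0, 0, 2, -18, 110, -570, 2702, -12138, 52670]; [0, 0, 0, 6, -72, 550, -3420, 18914, -97104]; [0, 0, 0, 0, 12, -180, 1650, -11970, 75656]; [0, 0, 0, 0, 0, 20, -360, 3850, -31920]; [0, 0, 0, 0, 0, 0, 30, -630, 7700]; [0, 0, 0, 0, 0, 0, 0, 42, -1008]; [0, 0, 0, 0, 0, 0, 0, 0, 56]] (rows listed top to bottom)


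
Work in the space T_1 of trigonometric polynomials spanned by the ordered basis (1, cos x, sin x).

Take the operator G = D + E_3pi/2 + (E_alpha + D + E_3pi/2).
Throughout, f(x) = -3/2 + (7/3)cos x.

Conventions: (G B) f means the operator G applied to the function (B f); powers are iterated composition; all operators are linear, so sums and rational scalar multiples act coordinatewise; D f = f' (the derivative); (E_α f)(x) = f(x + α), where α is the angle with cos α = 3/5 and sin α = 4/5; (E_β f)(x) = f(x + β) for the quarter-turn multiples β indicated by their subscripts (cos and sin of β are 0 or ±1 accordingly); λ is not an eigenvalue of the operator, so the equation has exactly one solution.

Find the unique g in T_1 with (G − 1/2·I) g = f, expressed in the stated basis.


write g with unknown coordinates in the stated basis and equate coefficients in (G − 1/2·I) g = f
solving from the highest basis element down gives g = -3/5 + (14/39)cos x + (112/39)sin x
check: G g = -9/5 + (98/39)cos x + (56/39)sin x
so G g − 1/2·g = -3/2 + (7/3)cos x = f ✓

the image equals g(x) = -3/5 + (14/39)cos x + (112/39)sin x


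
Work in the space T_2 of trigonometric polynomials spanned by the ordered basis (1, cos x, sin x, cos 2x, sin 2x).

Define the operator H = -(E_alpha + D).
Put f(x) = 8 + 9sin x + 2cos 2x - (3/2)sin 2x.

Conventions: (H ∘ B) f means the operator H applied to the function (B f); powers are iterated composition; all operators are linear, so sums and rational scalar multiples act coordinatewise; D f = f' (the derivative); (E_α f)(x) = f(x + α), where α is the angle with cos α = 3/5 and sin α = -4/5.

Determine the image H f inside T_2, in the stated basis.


g(x) = -8 - (9/5)cos x - (27/5)sin x + (53/25)cos 2x + (83/50)sin 2x

E_alpha f = 8 - (36/5)cos x + (27/5)sin x + (22/25)cos 2x + (117/50)sin 2x
D f = 9cos x - 3cos 2x - 4sin 2x
(E_alpha + D) f = 8 + (9/5)cos x + (27/5)sin x - (53/25)cos 2x - (83/50)sin 2x
(-(E_alpha + D)) f = -8 - (9/5)cos x - (27/5)sin x + (53/25)cos 2x + (83/50)sin 2x


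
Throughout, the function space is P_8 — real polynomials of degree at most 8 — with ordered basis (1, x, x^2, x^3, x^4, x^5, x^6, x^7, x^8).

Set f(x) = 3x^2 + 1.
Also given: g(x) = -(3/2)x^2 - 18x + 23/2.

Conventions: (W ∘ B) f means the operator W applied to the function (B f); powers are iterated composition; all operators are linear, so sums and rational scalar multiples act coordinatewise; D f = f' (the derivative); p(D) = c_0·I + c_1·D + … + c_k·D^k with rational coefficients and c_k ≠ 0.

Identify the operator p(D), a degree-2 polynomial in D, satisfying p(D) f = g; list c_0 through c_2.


p(D) = -(1/2)·I − 3·D + 2·D^2, i.e. c_0 = -1/2, c_1 = -3, c_2 = 2

D^0 f = 3x^2 + 1
D^1 f = 6x
D^2 f = 6
matching coefficients of g against c_0 f + c_1 Df + … from the top degree down determines the c_i
solution: c_0 = -1/2, c_1 = -3, c_2 = 2


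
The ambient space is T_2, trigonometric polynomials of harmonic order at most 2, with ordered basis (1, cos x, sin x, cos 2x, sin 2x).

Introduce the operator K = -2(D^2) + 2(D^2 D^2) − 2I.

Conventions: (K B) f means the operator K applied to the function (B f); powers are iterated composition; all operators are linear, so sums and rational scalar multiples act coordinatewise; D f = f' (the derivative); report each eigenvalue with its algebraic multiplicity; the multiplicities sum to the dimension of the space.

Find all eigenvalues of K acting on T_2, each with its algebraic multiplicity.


image of 1: -2
image of cos x: 2cos x
image of sin x: 2sin x
image of cos 2x: 38cos 2x
image of sin 2x: 38sin 2x
the matrix is diagonal; its diagonal is (-2, 2, 2, 38, 38)
for a triangular matrix the eigenvalues are the diagonal entries, with algebraic multiplicity their repetition count

λ = -2 (multiplicity 1), λ = 2 (multiplicity 2), λ = 38 (multiplicity 2)


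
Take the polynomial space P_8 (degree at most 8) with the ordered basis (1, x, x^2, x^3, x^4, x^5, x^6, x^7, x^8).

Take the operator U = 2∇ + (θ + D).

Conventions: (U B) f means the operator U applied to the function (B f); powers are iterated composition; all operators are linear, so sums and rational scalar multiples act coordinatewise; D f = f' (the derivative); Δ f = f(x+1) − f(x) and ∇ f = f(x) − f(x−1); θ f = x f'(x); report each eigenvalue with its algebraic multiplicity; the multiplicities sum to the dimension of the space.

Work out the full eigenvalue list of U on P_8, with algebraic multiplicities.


image of 1: 0
image of x: x + 3
image of x^2: 2x^2 + 6x - 2
image of x^3: 3x^3 + 9x^2 - 6x + 2
image of x^4: 4x^4 + 12x^3 - 12x^2 + 8x - 2
image of x^5: 5x^5 + 15x^4 - 20x^3 + 20x^2 - 10x + 2
image of x^6: 6x^6 + 18x^5 - 30x^4 + 40x^3 - 30x^2 + 12x - 2
image of x^7: 7x^7 + 21x^6 - 42x^5 + 70x^4 - 70x^3 + 42x^2 - 14x + 2
image of x^8: 8x^8 + 24x^7 - 56x^6 + 112x^5 - 140x^4 + 112x^3 - 56x^2 + 16x - 2
the matrix is upper triangular; its diagonal is (0, 1, 2, 3, 4, 5, 6, 7, 8)
for a triangular matrix the eigenvalues are the diagonal entries, with algebraic multiplicity their repetition count

λ = 0 (multiplicity 1), λ = 1 (multiplicity 1), λ = 2 (multiplicity 1), λ = 3 (multiplicity 1), λ = 4 (multiplicity 1), λ = 5 (multiplicity 1), λ = 6 (multiplicity 1), λ = 7 (multiplicity 1), λ = 8 (multiplicity 1)


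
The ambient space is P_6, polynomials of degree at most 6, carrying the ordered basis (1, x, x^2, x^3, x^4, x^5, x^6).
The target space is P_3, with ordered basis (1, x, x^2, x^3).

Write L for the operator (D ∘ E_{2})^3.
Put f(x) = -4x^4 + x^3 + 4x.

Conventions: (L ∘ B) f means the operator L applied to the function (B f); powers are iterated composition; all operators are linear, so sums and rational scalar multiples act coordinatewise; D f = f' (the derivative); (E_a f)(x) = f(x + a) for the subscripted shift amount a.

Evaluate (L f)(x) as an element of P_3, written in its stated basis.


E_{2} f = -4x^4 - 31x^3 - 90x^2 - 112x - 48
D E_{2} f = -16x^3 - 93x^2 - 180x - 112
E_{2} (D ∘ E_{2}) f = -16x^3 - 189x^2 - 744x - 972
D E_{2} (D ∘ E_{2}) f = -48x^2 - 378x - 744
E_{2} (D ∘ E_{2}) (D ∘ E_{2}) f = -48x^2 - 570x - 1692
D E_{2} (D ∘ E_{2}) (D ∘ E_{2}) f = -96x - 570

g(x) = -96x - 570


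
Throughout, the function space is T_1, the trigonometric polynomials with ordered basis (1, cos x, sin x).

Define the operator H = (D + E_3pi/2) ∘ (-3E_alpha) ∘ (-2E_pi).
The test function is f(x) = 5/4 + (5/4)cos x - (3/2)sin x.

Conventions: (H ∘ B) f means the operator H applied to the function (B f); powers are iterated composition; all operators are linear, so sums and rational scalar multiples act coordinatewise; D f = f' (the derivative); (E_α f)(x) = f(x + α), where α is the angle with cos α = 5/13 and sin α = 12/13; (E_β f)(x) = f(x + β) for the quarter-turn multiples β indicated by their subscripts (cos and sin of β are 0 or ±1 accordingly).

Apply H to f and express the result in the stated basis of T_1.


g(x) = 15/2

E_pi f = 5/4 - (5/4)cos x + (3/2)sin x
(-2E_pi) f = -5/2 + (5/2)cos x - 3sin x
E_alpha (-2E_pi) f = -5/2 - (47/26)cos x - (45/13)sin x
(-3E_alpha) (-2E_pi) f = 15/2 + (141/26)cos x + (135/13)sin x
D ((-3E_alpha) ∘ (-2E_pi)) f = (135/13)cos x - (141/26)sin x
E_3pi/2 ((-3E_alpha) ∘ (-2E_pi)) f = 15/2 - (135/13)cos x + (141/26)sin x
(D + E_3pi/2) ((-3E_alpha) ∘ (-2E_pi)) f = 15/2


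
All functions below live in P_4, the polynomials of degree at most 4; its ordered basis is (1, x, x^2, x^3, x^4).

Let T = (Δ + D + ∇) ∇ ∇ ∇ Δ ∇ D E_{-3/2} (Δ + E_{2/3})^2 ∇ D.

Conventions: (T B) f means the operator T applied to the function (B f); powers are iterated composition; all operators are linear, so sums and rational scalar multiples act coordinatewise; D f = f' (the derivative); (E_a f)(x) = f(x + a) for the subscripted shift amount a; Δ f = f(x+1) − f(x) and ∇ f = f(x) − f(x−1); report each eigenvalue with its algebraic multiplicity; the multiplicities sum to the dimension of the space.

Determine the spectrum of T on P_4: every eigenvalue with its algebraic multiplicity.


λ = 0 (multiplicity 5)

image of 1: 0
image of x: 0
image of x^2: 0
image of x^3: 0
image of x^4: 0
the matrix is upper triangular; its diagonal is (0, 0, 0, 0, 0)
for a triangular matrix the eigenvalues are the diagonal entries, with algebraic multiplicity their repetition count


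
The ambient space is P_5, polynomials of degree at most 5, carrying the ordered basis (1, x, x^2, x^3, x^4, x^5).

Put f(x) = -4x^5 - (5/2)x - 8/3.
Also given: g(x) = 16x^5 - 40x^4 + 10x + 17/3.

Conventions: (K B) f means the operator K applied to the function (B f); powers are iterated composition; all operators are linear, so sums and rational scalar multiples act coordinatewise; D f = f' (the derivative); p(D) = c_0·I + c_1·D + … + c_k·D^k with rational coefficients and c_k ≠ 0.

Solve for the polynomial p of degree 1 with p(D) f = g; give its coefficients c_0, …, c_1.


c_0 = -4, c_1 = 2

D^0 f = -4x^5 - (5/2)x - 8/3
D^1 f = -20x^4 - 5/2
matching coefficients of g against c_0 f + c_1 Df + … from the top degree down determines the c_i
solution: c_0 = -4, c_1 = 2


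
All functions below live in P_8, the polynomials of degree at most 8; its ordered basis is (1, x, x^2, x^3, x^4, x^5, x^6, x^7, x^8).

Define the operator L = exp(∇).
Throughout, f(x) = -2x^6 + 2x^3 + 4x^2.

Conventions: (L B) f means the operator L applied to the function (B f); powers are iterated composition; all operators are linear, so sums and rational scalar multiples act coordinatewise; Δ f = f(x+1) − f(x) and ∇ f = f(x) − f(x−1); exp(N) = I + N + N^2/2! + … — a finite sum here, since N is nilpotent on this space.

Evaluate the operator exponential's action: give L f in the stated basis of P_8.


order-1 term: -12x^5 + 30x^4 - 40x^3 + 36x^2 - 10x
order-2 term: -30x^4 + 120x^3 - 210x^2 + 186x - 64
order-3 term: -40x^3 + 180x^2 - 300x + 182
order-4 term: -30x^2 + 120x - 130
order-5 term: -12x + 30
order-6 term: -2
the series for exp(∇) f terminates at order 6
exp(∇) f = -2x^6 - 12x^5 + 42x^3 - 20x^2 - 16x + 16

the image equals g(x) = -2x^6 - 12x^5 + 42x^3 - 20x^2 - 16x + 16


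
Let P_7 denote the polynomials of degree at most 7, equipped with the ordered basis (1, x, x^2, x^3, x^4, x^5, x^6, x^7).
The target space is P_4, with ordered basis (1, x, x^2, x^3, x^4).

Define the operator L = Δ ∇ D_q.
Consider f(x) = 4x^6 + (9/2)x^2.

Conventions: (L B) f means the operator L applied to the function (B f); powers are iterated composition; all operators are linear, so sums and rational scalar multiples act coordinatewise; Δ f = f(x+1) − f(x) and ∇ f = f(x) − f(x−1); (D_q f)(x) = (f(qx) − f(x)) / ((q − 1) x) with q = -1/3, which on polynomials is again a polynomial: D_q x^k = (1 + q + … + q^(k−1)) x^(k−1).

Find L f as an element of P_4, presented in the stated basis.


D_q f = (728/243)x^5 + 3x
∇ D_q f = (3640/243)x^4 - (7280/243)x^3 + (7280/243)x^2 - (3640/243)x + 1457/243
Δ (∇ D_q) f = (14560/243)x^3 + (7280/243)x

g(x) = (14560/243)x^3 + (7280/243)x


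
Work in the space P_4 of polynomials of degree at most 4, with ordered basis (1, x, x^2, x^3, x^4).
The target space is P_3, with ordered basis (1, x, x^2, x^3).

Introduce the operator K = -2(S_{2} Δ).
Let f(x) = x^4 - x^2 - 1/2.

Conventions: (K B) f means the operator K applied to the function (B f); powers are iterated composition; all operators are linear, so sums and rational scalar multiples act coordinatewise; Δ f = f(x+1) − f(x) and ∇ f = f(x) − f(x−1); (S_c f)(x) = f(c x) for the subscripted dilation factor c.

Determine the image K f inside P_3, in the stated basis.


the image equals g(x) = -64x^3 - 48x^2 - 8x

Δ f = 4x^3 + 6x^2 + 2x
S_{2} Δ f = 32x^3 + 24x^2 + 4x
(-2(S_{2} Δ)) f = -64x^3 - 48x^2 - 8x


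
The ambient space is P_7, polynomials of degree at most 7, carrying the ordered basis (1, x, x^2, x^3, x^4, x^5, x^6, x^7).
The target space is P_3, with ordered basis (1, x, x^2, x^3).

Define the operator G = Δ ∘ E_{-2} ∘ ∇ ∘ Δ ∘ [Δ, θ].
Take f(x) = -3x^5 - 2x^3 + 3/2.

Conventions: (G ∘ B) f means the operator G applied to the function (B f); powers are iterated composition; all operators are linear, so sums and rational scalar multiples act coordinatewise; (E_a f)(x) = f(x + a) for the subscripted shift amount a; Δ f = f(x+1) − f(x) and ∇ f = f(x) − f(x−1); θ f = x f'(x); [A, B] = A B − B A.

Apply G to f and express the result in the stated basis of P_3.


θ f = -15x^5 - 6x^3
Δ θ f = -75x^4 - 150x^3 - 168x^2 - 93x - 21
Δ f = -15x^4 - 30x^3 - 36x^2 - 21x - 5
θ Δ f = -60x^4 - 90x^3 - 72x^2 - 21x
[Δ, θ] f = -15x^4 - 60x^3 - 96x^2 - 72x - 21
Δ [Δ, θ] f = -60x^3 - 270x^2 - 432x - 243
∇ Δ [Δ, θ] f = -180x^2 - 360x - 222
E_{-2} ∇ Δ [Δ, θ] f = -180x^2 + 360x - 222
Δ (E_{-2} ∘ ∇ ∘ Δ) [Δ, θ] f = -360x + 180

the image equals g(x) = -360x + 180


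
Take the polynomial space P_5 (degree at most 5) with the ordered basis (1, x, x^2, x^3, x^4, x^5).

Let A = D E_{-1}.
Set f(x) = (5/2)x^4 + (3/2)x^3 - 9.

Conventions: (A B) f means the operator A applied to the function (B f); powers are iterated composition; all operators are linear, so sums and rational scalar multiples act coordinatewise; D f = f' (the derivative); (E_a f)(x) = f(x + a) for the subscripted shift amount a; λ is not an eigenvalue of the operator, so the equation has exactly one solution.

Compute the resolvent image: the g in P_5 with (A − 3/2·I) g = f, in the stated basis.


write g with unknown coordinates in the stated basis and equate coefficients in (A − 3/2·I) g = f
solving from the highest basis element down gives g = -(5/3)x^4 - (49/9)x^3 + (22/9)x^2 + (316/27)x + 332/81
check: A g = -(20/3)x^3 + (11/3)x^2 + (158/9)x - 77/27
so A g − 3/2·g = (5/2)x^4 + (3/2)x^3 - 9 = f ✓

the image equals g(x) = -(5/3)x^4 - (49/9)x^3 + (22/9)x^2 + (316/27)x + 332/81


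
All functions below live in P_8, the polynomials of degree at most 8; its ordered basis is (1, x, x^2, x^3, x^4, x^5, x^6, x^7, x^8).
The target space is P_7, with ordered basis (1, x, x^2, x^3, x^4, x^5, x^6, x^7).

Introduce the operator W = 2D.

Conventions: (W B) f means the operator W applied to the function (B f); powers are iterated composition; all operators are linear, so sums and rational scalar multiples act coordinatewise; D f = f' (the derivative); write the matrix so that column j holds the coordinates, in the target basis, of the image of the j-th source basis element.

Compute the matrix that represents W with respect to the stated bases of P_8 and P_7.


image of 1: 0
image of x: 2
image of x^2: 4x
image of x^3: 6x^2
image of x^4: 8x^3
image of x^5: 10x^4
image of x^6: 12x^5
image of x^7: 14x^6
image of x^8: 16x^7
each image's coordinates form column j of the matrix

the matrix is [[0, 2, 0, 0, 0, 0, 0, 0, 0]; [0, 0, 4, 0, 0, 0, 0, 0, 0]; [0, 0, 0, 6, 0, 0, 0, 0, 0]; [0, 0, 0, 0, 8, 0, 0, 0, 0]; [0, 0, 0, 0, 0, 10, 0, 0, 0]; [0, 0, 0, 0, 0, 0, 12, 0, 0]; [0, 0, 0, 0, 0, 0, 0, 14, 0]; [0, 0, 0, 0, 0, 0, 0, 0, 16]] (rows listed top to bottom)


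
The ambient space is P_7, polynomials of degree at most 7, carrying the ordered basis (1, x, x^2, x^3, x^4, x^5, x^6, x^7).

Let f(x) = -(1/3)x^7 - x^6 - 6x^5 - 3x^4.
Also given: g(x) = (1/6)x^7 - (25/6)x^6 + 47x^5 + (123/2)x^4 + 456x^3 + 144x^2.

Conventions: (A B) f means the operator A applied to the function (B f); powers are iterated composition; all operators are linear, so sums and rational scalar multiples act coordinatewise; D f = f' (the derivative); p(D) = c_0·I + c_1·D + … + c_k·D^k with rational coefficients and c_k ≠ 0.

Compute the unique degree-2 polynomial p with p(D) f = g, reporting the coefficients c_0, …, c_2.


D^0 f = -(1/3)x^7 - x^6 - 6x^5 - 3x^4
D^1 f = -(7/3)x^6 - 6x^5 - 30x^4 - 12x^3
D^2 f = -14x^5 - 30x^4 - 120x^3 - 36x^2
matching coefficients of g against c_0 f + c_1 Df + … from the top degree down determines the c_i
solution: c_0 = -1/2, c_1 = 2, c_2 = -4

c_0 = -1/2, c_1 = 2, c_2 = -4


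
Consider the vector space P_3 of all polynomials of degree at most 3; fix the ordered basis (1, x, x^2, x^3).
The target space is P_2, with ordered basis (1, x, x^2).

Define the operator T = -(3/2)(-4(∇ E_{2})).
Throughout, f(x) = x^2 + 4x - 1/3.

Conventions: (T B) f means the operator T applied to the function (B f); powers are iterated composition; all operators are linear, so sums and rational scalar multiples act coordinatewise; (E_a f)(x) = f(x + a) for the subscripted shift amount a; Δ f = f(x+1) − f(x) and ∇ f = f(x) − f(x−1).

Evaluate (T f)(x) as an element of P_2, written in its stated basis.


the image equals g(x) = 12x + 42

E_{2} f = x^2 + 8x + 35/3
∇ E_{2} f = 2x + 7
(-4(∇ E_{2})) f = -8x - 28
(-(3/2)(-4(∇ E_{2}))) f = 12x + 42


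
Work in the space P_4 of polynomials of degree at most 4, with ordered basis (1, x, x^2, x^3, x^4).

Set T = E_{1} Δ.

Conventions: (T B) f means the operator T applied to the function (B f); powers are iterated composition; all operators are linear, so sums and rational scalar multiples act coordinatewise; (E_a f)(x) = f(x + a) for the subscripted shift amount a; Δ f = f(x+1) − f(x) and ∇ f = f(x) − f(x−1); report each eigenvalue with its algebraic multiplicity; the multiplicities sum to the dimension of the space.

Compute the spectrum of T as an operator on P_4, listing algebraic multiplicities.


image of 1: 0
image of x: 1
image of x^2: 2x + 3
image of x^3: 3x^2 + 9x + 7
image of x^4: 4x^3 + 18x^2 + 28x + 15
the matrix is upper triangular; its diagonal is (0, 0, 0, 0, 0)
for a triangular matrix the eigenvalues are the diagonal entries, with algebraic multiplicity their repetition count

λ = 0 (multiplicity 5)


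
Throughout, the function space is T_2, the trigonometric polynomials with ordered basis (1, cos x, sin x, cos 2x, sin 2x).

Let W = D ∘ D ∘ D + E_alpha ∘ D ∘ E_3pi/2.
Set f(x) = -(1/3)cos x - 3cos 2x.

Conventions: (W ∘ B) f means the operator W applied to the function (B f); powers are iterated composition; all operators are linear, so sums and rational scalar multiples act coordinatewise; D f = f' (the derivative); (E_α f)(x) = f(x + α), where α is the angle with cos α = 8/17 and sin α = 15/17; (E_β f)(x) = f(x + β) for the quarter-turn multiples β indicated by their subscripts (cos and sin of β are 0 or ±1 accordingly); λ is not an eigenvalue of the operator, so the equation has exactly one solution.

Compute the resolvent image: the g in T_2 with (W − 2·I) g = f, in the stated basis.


the image equals g(x) = (13/60)cos x + (1/60)sin x + (147/6868)cos 2x + (2985/6868)sin 2x

write g with unknown coordinates in the stated basis and equate coefficients in (W − 2·I) g = f
solving from the highest basis element down gives g = (13/60)cos x + (1/60)sin x + (147/6868)cos 2x + (2985/6868)sin 2x
check: W g = (1/10)cos x + (1/30)sin x - (10155/3434)cos 2x + (2985/3434)sin 2x
so W g − 2·g = -(1/3)cos x - 3cos 2x = f ✓


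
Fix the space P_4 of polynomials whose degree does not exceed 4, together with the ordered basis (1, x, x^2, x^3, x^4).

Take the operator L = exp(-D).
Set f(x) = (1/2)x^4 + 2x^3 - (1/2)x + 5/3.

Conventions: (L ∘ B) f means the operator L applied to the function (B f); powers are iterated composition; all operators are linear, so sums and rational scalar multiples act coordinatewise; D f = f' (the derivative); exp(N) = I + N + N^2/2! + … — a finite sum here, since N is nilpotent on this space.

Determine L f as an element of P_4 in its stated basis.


g(x) = (1/2)x^4 - 3x^2 + (7/2)x + 2/3

order-1 term: -2x^3 - 6x^2 + 1/2
order-2 term: 3x^2 + 6x
order-3 term: -2x - 2
order-4 term: 1/2
the series for exp(-D) f terminates at order 4
exp(-D) f = (1/2)x^4 - 3x^2 + (7/2)x + 2/3


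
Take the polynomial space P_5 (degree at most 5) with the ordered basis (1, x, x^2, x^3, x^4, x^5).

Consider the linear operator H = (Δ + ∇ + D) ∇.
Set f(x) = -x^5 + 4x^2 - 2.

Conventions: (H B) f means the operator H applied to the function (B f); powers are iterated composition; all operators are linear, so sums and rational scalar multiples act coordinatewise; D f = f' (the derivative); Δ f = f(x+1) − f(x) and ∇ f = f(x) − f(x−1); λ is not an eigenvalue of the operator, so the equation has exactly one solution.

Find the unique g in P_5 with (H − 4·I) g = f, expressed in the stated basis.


write g with unknown coordinates in the stated basis and equate coefficients in (H − 4·I) g = f
solving from the highest basis element down gives g = (1/4)x^5 + (15/4)x^3 - (53/8)x^2 + (185/8)x - 321/16
check: H g = 15x^3 - (45/2)x^2 + (185/2)x - 329/4
so H g − 4·g = -x^5 + 4x^2 - 2 = f ✓

the result is g(x) = (1/4)x^5 + (15/4)x^3 - (53/8)x^2 + (185/8)x - 321/16


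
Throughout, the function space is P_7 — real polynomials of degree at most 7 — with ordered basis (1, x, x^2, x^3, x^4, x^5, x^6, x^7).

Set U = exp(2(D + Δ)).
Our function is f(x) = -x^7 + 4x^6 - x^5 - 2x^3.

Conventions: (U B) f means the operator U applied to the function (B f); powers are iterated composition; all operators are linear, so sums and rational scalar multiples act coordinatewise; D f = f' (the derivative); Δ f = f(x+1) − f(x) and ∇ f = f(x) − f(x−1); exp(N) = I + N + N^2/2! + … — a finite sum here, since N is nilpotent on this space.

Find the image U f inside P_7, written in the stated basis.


order-1 term: -28x^6 + 54x^5 + 30x^4 + 70x^3 + 34x^2 + 12x
order-2 term: -336x^5 + 120x^4 + 220x^3 + 720x^2 + 568x + 184
order-3 term: -2240x^4 - 1600x^3 - 880x^2 + 1560x + 1240
order-4 term: -8960x^3 - 11520x^2 - 8640x - 800
order-5 term: -21504x^2 - 29184x - 15104
order-6 term: -28672x - 26624
order-7 term: -16384
the series for exp(2(D + Δ)) f terminates at order 7
exp(2(D + Δ)) f = -x^7 - 24x^6 - 283x^5 - 2090x^4 - 10272x^3 - 33150x^2 - 64356x - 57488

g(x) = -x^7 - 24x^6 - 283x^5 - 2090x^4 - 10272x^3 - 33150x^2 - 64356x - 57488


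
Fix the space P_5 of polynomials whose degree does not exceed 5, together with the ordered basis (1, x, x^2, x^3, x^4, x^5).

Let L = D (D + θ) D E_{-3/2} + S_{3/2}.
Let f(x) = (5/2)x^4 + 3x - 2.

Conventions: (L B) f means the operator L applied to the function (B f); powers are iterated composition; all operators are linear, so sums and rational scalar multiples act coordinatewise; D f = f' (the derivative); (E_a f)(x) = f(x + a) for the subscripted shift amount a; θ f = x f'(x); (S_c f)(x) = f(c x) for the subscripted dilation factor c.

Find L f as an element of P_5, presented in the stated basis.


E_{-3/2} f = (5/2)x^4 - 15x^3 + (135/4)x^2 - (123/4)x + 197/32
D E_{-3/2} f = 10x^3 - 45x^2 + (135/2)x - 123/4
D (D E_{-3/2}) f = 30x^2 - 90x + 135/2
θ (D E_{-3/2}) f = 30x^3 - 90x^2 + (135/2)x
(D + θ) (D E_{-3/2}) f = 30x^3 - 60x^2 - (45/2)x + 135/2
D (D + θ) (D E_{-3/2}) f = 90x^2 - 120x - 45/2
S_{3/2} f = (405/32)x^4 + (9/2)x - 2
(D (D + θ) D E_{-3/2} + S_{3/2}) f = (405/32)x^4 + 90x^2 - (231/2)x - 49/2

g(x) = (405/32)x^4 + 90x^2 - (231/2)x - 49/2


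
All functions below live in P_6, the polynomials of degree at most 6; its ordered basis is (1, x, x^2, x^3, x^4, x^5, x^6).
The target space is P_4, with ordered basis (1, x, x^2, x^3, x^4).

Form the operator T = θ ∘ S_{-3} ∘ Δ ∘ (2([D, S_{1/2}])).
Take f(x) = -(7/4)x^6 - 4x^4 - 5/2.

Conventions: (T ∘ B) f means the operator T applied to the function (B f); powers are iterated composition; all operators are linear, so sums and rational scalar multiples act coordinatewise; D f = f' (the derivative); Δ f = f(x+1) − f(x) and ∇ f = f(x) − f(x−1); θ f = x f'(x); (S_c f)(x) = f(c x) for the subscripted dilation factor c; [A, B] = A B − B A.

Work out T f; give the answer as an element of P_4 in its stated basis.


S_{1/2} f = -(7/256)x^6 - (1/4)x^4 - 5/2
D S_{1/2} f = -(21/128)x^5 - x^3
D f = -(21/2)x^5 - 16x^3
S_{1/2} D f = -(21/64)x^5 - 2x^3
[D, S_{1/2}] f = (21/128)x^5 + x^3
(2([D, S_{1/2}])) f = (21/64)x^5 + 2x^3
Δ (2([D, S_{1/2}])) f = (105/64)x^4 + (105/32)x^3 + (297/32)x^2 + (489/64)x + 149/64
S_{-3} Δ (2([D, S_{1/2}])) f = (8505/64)x^4 - (2835/32)x^3 + (2673/32)x^2 - (1467/64)x + 149/64
θ S_{-3} Δ (2([D, S_{1/2}])) f = (8505/16)x^4 - (8505/32)x^3 + (2673/16)x^2 - (1467/64)x

the image equals g(x) = (8505/16)x^4 - (8505/32)x^3 + (2673/16)x^2 - (1467/64)x


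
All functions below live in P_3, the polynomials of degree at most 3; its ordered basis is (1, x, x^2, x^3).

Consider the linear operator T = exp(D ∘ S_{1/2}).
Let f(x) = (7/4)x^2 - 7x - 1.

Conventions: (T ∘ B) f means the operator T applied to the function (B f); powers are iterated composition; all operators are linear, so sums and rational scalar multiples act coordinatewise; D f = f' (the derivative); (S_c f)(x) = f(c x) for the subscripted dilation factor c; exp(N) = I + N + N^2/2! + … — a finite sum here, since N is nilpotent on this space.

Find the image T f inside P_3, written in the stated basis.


order-1 term: (7/8)x - 7/2
order-2 term: 7/32
the series for exp(D ∘ S_{1/2}) f terminates at order 2
exp(D ∘ S_{1/2}) f = (7/4)x^2 - (49/8)x - 137/32

g(x) = (7/4)x^2 - (49/8)x - 137/32


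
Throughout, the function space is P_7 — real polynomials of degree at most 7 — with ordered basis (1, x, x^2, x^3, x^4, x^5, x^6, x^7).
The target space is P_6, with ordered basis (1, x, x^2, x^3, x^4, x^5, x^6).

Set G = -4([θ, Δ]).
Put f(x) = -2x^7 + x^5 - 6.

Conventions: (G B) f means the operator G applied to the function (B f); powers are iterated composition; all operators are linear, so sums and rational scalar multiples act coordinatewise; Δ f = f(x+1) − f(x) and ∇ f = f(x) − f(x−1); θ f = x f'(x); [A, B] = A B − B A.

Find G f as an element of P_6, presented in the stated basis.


Δ f = -14x^6 - 42x^5 - 65x^4 - 60x^3 - 32x^2 - 9x - 1
θ Δ f = -84x^6 - 210x^5 - 260x^4 - 180x^3 - 64x^2 - 9x
θ f = -14x^7 + 5x^5
Δ θ f = -98x^6 - 294x^5 - 465x^4 - 440x^3 - 244x^2 - 73x - 9
[θ, Δ] f = 14x^6 + 84x^5 + 205x^4 + 260x^3 + 180x^2 + 64x + 9
(-4([θ, Δ])) f = -56x^6 - 336x^5 - 820x^4 - 1040x^3 - 720x^2 - 256x - 36

the result is g(x) = -56x^6 - 336x^5 - 820x^4 - 1040x^3 - 720x^2 - 256x - 36


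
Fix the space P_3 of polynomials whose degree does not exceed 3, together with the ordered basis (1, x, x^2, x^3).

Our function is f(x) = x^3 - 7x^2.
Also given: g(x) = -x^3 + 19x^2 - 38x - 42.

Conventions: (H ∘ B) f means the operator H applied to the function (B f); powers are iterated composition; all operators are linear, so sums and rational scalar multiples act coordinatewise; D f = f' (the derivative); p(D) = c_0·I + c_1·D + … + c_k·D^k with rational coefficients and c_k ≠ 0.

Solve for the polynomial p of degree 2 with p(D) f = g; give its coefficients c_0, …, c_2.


c_0 = -1, c_1 = 4, c_2 = 3

D^0 f = x^3 - 7x^2
D^1 f = 3x^2 - 14x
D^2 f = 6x - 14
matching coefficients of g against c_0 f + c_1 Df + … from the top degree down determines the c_i
solution: c_0 = -1, c_1 = 4, c_2 = 3


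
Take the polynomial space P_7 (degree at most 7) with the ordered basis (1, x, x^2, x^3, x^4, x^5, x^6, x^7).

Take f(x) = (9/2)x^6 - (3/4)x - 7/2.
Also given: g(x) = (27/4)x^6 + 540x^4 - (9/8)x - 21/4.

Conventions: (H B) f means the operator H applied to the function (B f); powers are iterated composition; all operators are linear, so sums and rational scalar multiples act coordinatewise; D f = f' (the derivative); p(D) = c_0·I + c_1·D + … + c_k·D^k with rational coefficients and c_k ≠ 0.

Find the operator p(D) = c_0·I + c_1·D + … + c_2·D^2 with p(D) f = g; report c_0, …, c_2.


D^0 f = (9/2)x^6 - (3/4)x - 7/2
D^1 f = 27x^5 - 3/4
D^2 f = 135x^4
matching coefficients of g against c_0 f + c_1 Df + … from the top degree down determines the c_i
solution: c_0 = 3/2, c_1 = 0, c_2 = 4

p(D) = (3/2)·I + 4·D^2, i.e. c_0 = 3/2, c_1 = 0, c_2 = 4


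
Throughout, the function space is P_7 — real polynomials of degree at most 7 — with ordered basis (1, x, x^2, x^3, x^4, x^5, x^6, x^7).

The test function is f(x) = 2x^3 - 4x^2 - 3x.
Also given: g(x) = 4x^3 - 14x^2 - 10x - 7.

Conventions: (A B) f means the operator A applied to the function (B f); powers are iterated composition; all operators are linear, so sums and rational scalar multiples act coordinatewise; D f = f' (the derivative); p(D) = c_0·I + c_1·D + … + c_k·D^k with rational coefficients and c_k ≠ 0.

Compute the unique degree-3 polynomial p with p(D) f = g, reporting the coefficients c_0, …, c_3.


c_0 = 2, c_1 = -1, c_2 = -1, c_3 = -3/2

D^0 f = 2x^3 - 4x^2 - 3x
D^1 f = 6x^2 - 8x - 3
D^2 f = 12x - 8
D^3 f = 12
matching coefficients of g against c_0 f + c_1 Df + … from the top degree down determines the c_i
solution: c_0 = 2, c_1 = -1, c_2 = -1, c_3 = -3/2


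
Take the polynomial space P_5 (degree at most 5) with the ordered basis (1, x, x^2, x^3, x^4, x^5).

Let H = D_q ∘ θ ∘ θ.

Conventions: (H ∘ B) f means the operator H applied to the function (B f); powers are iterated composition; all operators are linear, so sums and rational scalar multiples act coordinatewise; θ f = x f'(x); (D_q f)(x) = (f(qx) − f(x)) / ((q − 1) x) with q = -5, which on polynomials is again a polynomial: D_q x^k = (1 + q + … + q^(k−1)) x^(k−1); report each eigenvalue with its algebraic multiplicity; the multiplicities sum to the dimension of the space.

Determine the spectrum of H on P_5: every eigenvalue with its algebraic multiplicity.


λ = 0 (multiplicity 6)

image of 1: 0
image of x: 1
image of x^2: -16x
image of x^3: 189x^2
image of x^4: -1664x^3
image of x^5: 13025x^4
the matrix is upper triangular; its diagonal is (0, 0, 0, 0, 0, 0)
for a triangular matrix the eigenvalues are the diagonal entries, with algebraic multiplicity their repetition count


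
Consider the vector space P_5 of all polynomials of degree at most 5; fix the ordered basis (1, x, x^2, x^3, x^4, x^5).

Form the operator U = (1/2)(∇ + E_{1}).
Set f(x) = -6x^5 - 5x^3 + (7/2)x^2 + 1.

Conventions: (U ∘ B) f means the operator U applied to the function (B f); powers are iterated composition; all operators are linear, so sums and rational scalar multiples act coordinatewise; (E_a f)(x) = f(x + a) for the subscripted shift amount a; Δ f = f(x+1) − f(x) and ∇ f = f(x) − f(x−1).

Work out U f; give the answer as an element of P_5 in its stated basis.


∇ f = -30x^4 + 60x^3 - 75x^2 + 52x - 29/2
E_{1} f = -6x^5 - 30x^4 - 65x^3 - (143/2)x^2 - 38x - 13/2
(∇ + E_{1}) f = -6x^5 - 60x^4 - 5x^3 - (293/2)x^2 + 14x - 21
((1/2)(∇ + E_{1})) f = -3x^5 - 30x^4 - (5/2)x^3 - (293/4)x^2 + 7x - 21/2

the result is g(x) = -3x^5 - 30x^4 - (5/2)x^3 - (293/4)x^2 + 7x - 21/2


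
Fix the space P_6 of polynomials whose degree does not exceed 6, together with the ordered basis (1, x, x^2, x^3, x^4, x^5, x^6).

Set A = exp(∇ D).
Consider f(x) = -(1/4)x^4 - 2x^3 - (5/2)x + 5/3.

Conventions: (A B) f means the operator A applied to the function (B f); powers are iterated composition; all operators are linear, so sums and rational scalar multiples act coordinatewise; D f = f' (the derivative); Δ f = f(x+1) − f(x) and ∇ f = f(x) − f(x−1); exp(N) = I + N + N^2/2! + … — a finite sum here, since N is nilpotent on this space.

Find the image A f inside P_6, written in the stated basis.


the image equals g(x) = -(1/4)x^4 - 2x^3 - 3x^2 - (23/2)x + 11/3

order-1 term: -3x^2 - 9x + 5
order-2 term: -3
the series for exp(∇ D) f terminates at order 2
exp(∇ D) f = -(1/4)x^4 - 2x^3 - 3x^2 - (23/2)x + 11/3


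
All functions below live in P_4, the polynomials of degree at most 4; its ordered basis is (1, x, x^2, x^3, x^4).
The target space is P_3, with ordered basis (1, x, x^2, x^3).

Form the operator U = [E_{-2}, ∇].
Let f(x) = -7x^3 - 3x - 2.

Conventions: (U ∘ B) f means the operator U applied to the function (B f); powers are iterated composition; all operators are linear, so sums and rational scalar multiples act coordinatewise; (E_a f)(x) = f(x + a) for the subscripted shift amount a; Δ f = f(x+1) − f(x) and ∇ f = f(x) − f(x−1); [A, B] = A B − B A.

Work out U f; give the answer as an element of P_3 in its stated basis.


∇ f = -21x^2 + 21x - 10
E_{-2} ∇ f = -21x^2 + 105x - 136
E_{-2} f = -7x^3 + 42x^2 - 87x + 60
∇ E_{-2} f = -21x^2 + 105x - 136
[E_{-2}, ∇] f = 0

the result is g(x) = 0


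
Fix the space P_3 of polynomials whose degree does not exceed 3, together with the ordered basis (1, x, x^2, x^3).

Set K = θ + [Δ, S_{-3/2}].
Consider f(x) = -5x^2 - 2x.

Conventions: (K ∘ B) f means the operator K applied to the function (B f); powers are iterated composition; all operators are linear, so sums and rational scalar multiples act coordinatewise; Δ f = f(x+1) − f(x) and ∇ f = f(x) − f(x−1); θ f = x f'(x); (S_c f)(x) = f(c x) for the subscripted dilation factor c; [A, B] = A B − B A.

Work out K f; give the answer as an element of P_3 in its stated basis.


θ f = -10x^2 - 2x
S_{-3/2} f = -(45/4)x^2 + 3x
Δ S_{-3/2} f = -(45/2)x - 33/4
Δ f = -10x - 7
S_{-3/2} Δ f = 15x - 7
[Δ, S_{-3/2}] f = -(75/2)x - 5/4
(θ + [Δ, S_{-3/2}]) f = -10x^2 - (79/2)x - 5/4

the image equals g(x) = -10x^2 - (79/2)x - 5/4


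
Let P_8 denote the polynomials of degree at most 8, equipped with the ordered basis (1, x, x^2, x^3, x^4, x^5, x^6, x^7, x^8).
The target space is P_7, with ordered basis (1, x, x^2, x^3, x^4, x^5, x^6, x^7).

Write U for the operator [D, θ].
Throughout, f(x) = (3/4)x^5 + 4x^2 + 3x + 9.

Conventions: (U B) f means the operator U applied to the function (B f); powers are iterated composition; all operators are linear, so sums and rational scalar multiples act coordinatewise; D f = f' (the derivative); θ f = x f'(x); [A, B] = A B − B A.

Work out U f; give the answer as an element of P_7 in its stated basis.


the result is g(x) = (15/4)x^4 + 8x + 3

θ f = (15/4)x^5 + 8x^2 + 3x
D θ f = (75/4)x^4 + 16x + 3
D f = (15/4)x^4 + 8x + 3
θ D f = 15x^4 + 8x
[D, θ] f = (15/4)x^4 + 8x + 3
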